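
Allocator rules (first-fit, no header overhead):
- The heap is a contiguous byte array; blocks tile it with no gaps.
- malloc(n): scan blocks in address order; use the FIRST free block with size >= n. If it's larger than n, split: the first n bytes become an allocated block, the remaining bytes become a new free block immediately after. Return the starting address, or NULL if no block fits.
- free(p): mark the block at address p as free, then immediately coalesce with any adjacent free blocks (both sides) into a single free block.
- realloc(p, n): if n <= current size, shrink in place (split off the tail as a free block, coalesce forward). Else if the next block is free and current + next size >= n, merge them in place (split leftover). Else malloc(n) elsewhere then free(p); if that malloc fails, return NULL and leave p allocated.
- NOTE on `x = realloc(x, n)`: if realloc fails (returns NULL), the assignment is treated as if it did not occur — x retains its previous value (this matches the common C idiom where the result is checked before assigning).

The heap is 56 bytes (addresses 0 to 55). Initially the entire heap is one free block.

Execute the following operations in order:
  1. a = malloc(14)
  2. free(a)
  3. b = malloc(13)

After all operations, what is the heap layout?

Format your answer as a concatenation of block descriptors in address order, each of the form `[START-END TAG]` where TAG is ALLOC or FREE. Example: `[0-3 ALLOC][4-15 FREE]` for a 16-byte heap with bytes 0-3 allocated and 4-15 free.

Answer: [0-12 ALLOC][13-55 FREE]

Derivation:
Op 1: a = malloc(14) -> a = 0; heap: [0-13 ALLOC][14-55 FREE]
Op 2: free(a) -> (freed a); heap: [0-55 FREE]
Op 3: b = malloc(13) -> b = 0; heap: [0-12 ALLOC][13-55 FREE]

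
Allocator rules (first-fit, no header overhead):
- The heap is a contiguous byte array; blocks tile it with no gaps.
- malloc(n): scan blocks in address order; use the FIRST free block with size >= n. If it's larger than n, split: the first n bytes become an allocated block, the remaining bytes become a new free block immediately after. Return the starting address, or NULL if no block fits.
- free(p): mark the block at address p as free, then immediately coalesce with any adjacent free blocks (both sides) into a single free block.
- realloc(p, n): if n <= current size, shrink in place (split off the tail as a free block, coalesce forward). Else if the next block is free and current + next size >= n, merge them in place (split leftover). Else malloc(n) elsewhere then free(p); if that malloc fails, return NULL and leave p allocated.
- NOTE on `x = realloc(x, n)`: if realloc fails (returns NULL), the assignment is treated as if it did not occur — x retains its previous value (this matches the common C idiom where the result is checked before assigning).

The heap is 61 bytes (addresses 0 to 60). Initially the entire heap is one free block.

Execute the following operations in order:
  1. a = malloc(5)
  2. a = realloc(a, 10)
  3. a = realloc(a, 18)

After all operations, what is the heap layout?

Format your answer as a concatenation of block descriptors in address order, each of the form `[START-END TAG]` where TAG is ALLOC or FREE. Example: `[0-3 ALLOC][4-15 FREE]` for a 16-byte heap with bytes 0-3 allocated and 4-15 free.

Answer: [0-17 ALLOC][18-60 FREE]

Derivation:
Op 1: a = malloc(5) -> a = 0; heap: [0-4 ALLOC][5-60 FREE]
Op 2: a = realloc(a, 10) -> a = 0; heap: [0-9 ALLOC][10-60 FREE]
Op 3: a = realloc(a, 18) -> a = 0; heap: [0-17 ALLOC][18-60 FREE]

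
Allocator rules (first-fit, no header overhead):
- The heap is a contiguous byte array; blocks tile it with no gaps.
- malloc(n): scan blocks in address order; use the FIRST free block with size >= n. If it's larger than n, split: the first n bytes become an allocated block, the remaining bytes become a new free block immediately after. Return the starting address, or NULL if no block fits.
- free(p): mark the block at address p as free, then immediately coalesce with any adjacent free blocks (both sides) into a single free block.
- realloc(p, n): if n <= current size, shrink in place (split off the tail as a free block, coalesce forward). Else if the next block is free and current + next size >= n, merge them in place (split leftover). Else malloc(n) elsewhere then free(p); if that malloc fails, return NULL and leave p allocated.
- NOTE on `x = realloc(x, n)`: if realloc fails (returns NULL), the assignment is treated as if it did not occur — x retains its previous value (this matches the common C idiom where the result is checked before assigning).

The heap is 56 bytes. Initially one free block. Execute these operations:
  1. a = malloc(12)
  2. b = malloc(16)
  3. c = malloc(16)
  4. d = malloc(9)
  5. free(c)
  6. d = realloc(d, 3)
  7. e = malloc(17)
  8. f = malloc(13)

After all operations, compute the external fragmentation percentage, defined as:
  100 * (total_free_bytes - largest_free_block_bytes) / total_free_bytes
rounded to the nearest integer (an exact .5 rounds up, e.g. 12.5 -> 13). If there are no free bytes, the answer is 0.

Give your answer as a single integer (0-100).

Op 1: a = malloc(12) -> a = 0; heap: [0-11 ALLOC][12-55 FREE]
Op 2: b = malloc(16) -> b = 12; heap: [0-11 ALLOC][12-27 ALLOC][28-55 FREE]
Op 3: c = malloc(16) -> c = 28; heap: [0-11 ALLOC][12-27 ALLOC][28-43 ALLOC][44-55 FREE]
Op 4: d = malloc(9) -> d = 44; heap: [0-11 ALLOC][12-27 ALLOC][28-43 ALLOC][44-52 ALLOC][53-55 FREE]
Op 5: free(c) -> (freed c); heap: [0-11 ALLOC][12-27 ALLOC][28-43 FREE][44-52 ALLOC][53-55 FREE]
Op 6: d = realloc(d, 3) -> d = 44; heap: [0-11 ALLOC][12-27 ALLOC][28-43 FREE][44-46 ALLOC][47-55 FREE]
Op 7: e = malloc(17) -> e = NULL; heap: [0-11 ALLOC][12-27 ALLOC][28-43 FREE][44-46 ALLOC][47-55 FREE]
Op 8: f = malloc(13) -> f = 28; heap: [0-11 ALLOC][12-27 ALLOC][28-40 ALLOC][41-43 FREE][44-46 ALLOC][47-55 FREE]
Free blocks: [3 9] total_free=12 largest=9 -> 100*(12-9)/12 = 300/12 = 25

Answer: 25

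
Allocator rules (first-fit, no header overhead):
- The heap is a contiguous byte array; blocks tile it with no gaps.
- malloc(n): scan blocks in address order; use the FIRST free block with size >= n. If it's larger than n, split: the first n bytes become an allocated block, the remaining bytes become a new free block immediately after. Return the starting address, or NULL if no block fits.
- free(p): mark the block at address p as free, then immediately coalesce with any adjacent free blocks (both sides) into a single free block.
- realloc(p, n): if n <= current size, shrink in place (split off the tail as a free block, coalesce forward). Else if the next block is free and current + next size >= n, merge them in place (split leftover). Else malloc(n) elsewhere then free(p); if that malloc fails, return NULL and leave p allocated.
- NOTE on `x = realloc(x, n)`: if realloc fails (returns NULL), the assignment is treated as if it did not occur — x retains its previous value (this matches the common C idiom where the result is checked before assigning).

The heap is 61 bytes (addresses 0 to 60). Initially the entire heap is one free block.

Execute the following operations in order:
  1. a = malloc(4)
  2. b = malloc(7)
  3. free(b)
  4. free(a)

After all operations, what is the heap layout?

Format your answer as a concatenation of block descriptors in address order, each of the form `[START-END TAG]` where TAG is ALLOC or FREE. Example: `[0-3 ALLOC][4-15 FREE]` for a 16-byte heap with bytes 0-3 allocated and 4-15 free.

Op 1: a = malloc(4) -> a = 0; heap: [0-3 ALLOC][4-60 FREE]
Op 2: b = malloc(7) -> b = 4; heap: [0-3 ALLOC][4-10 ALLOC][11-60 FREE]
Op 3: free(b) -> (freed b); heap: [0-3 ALLOC][4-60 FREE]
Op 4: free(a) -> (freed a); heap: [0-60 FREE]

Answer: [0-60 FREE]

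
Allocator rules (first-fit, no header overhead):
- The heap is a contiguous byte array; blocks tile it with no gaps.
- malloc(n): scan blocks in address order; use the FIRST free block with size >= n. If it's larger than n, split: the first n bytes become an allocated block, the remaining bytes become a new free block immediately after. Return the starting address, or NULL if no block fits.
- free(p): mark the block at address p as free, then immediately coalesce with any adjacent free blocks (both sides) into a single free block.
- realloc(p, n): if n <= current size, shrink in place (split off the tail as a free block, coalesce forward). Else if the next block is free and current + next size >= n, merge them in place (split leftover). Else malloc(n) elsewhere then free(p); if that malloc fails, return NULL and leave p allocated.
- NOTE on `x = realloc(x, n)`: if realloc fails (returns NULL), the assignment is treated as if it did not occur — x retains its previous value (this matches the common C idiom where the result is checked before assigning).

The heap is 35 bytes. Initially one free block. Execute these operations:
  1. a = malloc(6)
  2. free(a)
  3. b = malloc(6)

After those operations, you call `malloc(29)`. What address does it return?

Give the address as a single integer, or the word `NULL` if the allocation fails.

Answer: 6

Derivation:
Op 1: a = malloc(6) -> a = 0; heap: [0-5 ALLOC][6-34 FREE]
Op 2: free(a) -> (freed a); heap: [0-34 FREE]
Op 3: b = malloc(6) -> b = 0; heap: [0-5 ALLOC][6-34 FREE]
malloc(29): first-fit scan over [0-5 ALLOC][6-34 FREE] -> 6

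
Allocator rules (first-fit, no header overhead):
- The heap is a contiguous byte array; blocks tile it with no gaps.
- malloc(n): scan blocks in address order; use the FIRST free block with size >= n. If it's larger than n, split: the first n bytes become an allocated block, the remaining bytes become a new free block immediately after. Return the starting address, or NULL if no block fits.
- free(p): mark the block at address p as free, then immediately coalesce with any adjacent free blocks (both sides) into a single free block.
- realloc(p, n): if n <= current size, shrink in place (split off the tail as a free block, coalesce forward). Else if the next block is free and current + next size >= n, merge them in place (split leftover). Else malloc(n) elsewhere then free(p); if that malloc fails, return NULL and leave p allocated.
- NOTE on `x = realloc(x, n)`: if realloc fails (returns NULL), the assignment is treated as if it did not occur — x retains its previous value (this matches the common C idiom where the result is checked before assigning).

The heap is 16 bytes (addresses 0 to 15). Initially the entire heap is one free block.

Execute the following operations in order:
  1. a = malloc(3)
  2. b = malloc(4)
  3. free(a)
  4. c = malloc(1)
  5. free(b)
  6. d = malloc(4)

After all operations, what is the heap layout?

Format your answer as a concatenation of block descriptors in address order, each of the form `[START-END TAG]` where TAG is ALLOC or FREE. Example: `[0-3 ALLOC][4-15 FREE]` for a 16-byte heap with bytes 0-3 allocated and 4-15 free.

Op 1: a = malloc(3) -> a = 0; heap: [0-2 ALLOC][3-15 FREE]
Op 2: b = malloc(4) -> b = 3; heap: [0-2 ALLOC][3-6 ALLOC][7-15 FREE]
Op 3: free(a) -> (freed a); heap: [0-2 FREE][3-6 ALLOC][7-15 FREE]
Op 4: c = malloc(1) -> c = 0; heap: [0-0 ALLOC][1-2 FREE][3-6 ALLOC][7-15 FREE]
Op 5: free(b) -> (freed b); heap: [0-0 ALLOC][1-15 FREE]
Op 6: d = malloc(4) -> d = 1; heap: [0-0 ALLOC][1-4 ALLOC][5-15 FREE]

Answer: [0-0 ALLOC][1-4 ALLOC][5-15 FREE]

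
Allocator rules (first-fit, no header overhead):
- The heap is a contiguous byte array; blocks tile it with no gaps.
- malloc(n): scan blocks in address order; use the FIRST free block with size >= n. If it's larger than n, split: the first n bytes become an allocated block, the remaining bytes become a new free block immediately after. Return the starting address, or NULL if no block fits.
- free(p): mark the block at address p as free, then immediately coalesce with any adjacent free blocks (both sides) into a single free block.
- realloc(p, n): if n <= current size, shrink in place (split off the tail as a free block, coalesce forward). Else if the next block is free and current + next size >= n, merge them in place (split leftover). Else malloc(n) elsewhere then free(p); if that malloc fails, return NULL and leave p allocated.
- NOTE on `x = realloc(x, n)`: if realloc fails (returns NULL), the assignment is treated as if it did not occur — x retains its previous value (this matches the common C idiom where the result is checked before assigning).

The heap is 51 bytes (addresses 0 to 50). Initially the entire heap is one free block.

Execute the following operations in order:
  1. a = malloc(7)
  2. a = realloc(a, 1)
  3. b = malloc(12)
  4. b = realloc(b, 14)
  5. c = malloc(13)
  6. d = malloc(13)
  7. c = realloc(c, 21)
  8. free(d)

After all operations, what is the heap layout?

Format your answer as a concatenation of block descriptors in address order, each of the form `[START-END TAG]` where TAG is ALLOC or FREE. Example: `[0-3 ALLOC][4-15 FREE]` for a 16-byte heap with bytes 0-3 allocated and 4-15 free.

Answer: [0-0 ALLOC][1-14 ALLOC][15-27 ALLOC][28-50 FREE]

Derivation:
Op 1: a = malloc(7) -> a = 0; heap: [0-6 ALLOC][7-50 FREE]
Op 2: a = realloc(a, 1) -> a = 0; heap: [0-0 ALLOC][1-50 FREE]
Op 3: b = malloc(12) -> b = 1; heap: [0-0 ALLOC][1-12 ALLOC][13-50 FREE]
Op 4: b = realloc(b, 14) -> b = 1; heap: [0-0 ALLOC][1-14 ALLOC][15-50 FREE]
Op 5: c = malloc(13) -> c = 15; heap: [0-0 ALLOC][1-14 ALLOC][15-27 ALLOC][28-50 FREE]
Op 6: d = malloc(13) -> d = 28; heap: [0-0 ALLOC][1-14 ALLOC][15-27 ALLOC][28-40 ALLOC][41-50 FREE]
Op 7: c = realloc(c, 21) -> NULL (c unchanged); heap: [0-0 ALLOC][1-14 ALLOC][15-27 ALLOC][28-40 ALLOC][41-50 FREE]
Op 8: free(d) -> (freed d); heap: [0-0 ALLOC][1-14 ALLOC][15-27 ALLOC][28-50 FREE]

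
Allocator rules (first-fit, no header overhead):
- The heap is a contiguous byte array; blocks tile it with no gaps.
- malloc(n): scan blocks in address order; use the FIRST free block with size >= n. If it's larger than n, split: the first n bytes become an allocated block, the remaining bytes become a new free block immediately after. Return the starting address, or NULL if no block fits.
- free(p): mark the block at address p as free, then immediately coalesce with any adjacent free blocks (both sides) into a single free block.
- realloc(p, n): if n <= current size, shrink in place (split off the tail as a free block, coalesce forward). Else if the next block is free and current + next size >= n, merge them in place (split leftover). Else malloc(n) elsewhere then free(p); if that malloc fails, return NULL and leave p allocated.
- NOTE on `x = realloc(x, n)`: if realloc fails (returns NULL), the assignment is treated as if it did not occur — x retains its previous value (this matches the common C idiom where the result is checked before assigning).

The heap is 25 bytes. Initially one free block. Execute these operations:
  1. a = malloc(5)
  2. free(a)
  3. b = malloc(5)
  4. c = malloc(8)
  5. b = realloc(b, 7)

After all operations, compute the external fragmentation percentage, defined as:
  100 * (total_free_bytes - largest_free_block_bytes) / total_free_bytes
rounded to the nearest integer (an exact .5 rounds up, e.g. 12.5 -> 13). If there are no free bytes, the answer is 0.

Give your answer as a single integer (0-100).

Answer: 50

Derivation:
Op 1: a = malloc(5) -> a = 0; heap: [0-4 ALLOC][5-24 FREE]
Op 2: free(a) -> (freed a); heap: [0-24 FREE]
Op 3: b = malloc(5) -> b = 0; heap: [0-4 ALLOC][5-24 FREE]
Op 4: c = malloc(8) -> c = 5; heap: [0-4 ALLOC][5-12 ALLOC][13-24 FREE]
Op 5: b = realloc(b, 7) -> b = 13; heap: [0-4 FREE][5-12 ALLOC][13-19 ALLOC][20-24 FREE]
Free blocks: [5 5] total_free=10 largest=5 -> 100*(10-5)/10 = 500/10 = 50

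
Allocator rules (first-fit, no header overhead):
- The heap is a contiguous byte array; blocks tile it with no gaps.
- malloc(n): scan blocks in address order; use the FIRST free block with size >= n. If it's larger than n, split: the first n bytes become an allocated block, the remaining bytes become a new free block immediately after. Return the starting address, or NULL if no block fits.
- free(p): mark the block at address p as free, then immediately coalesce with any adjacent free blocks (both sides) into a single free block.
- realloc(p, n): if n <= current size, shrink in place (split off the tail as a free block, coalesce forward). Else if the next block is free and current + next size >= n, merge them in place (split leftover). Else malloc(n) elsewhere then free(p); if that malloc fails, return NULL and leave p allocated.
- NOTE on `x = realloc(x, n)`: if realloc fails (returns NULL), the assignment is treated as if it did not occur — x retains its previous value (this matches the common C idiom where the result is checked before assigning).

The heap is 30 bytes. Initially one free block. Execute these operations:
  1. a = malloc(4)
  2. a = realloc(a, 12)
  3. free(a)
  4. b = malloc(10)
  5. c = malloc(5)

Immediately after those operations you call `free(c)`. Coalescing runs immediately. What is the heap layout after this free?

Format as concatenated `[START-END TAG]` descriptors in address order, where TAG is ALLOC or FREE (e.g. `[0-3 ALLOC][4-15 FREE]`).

Answer: [0-9 ALLOC][10-29 FREE]

Derivation:
Op 1: a = malloc(4) -> a = 0; heap: [0-3 ALLOC][4-29 FREE]
Op 2: a = realloc(a, 12) -> a = 0; heap: [0-11 ALLOC][12-29 FREE]
Op 3: free(a) -> (freed a); heap: [0-29 FREE]
Op 4: b = malloc(10) -> b = 0; heap: [0-9 ALLOC][10-29 FREE]
Op 5: c = malloc(5) -> c = 10; heap: [0-9 ALLOC][10-14 ALLOC][15-29 FREE]
free(c): c = 10 -> block [10-14 ALLOC]; mark free, coalesce with adjacent free neighbors -> [0-9 ALLOC][10-29 FREE]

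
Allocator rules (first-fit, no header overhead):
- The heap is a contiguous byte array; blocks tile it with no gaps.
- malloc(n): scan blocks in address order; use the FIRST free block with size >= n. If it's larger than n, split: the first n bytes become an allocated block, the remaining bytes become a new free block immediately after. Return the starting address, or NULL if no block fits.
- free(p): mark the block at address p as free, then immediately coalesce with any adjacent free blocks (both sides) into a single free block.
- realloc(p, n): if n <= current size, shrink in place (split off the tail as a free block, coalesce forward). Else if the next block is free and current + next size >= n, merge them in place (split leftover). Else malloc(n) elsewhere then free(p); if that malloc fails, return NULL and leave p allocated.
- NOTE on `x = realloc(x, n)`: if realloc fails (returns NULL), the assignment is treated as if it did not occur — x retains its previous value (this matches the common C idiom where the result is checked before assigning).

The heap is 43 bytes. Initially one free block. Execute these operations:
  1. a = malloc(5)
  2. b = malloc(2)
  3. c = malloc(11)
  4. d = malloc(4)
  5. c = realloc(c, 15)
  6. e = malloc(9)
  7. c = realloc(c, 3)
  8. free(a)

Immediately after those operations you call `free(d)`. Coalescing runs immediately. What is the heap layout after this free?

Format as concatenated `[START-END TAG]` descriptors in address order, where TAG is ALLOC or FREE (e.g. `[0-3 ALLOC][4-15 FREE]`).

Op 1: a = malloc(5) -> a = 0; heap: [0-4 ALLOC][5-42 FREE]
Op 2: b = malloc(2) -> b = 5; heap: [0-4 ALLOC][5-6 ALLOC][7-42 FREE]
Op 3: c = malloc(11) -> c = 7; heap: [0-4 ALLOC][5-6 ALLOC][7-17 ALLOC][18-42 FREE]
Op 4: d = malloc(4) -> d = 18; heap: [0-4 ALLOC][5-6 ALLOC][7-17 ALLOC][18-21 ALLOC][22-42 FREE]
Op 5: c = realloc(c, 15) -> c = 22; heap: [0-4 ALLOC][5-6 ALLOC][7-17 FREE][18-21 ALLOC][22-36 ALLOC][37-42 FREE]
Op 6: e = malloc(9) -> e = 7; heap: [0-4 ALLOC][5-6 ALLOC][7-15 ALLOC][16-17 FREE][18-21 ALLOC][22-36 ALLOC][37-42 FREE]
Op 7: c = realloc(c, 3) -> c = 22; heap: [0-4 ALLOC][5-6 ALLOC][7-15 ALLOC][16-17 FREE][18-21 ALLOC][22-24 ALLOC][25-42 FREE]
Op 8: free(a) -> (freed a); heap: [0-4 FREE][5-6 ALLOC][7-15 ALLOC][16-17 FREE][18-21 ALLOC][22-24 ALLOC][25-42 FREE]
free(d): d = 18 -> block [18-21 ALLOC]; mark free, coalesce with adjacent free neighbors -> [0-4 FREE][5-6 ALLOC][7-15 ALLOC][16-21 FREE][22-24 ALLOC][25-42 FREE]

Answer: [0-4 FREE][5-6 ALLOC][7-15 ALLOC][16-21 FREE][22-24 ALLOC][25-42 FREE]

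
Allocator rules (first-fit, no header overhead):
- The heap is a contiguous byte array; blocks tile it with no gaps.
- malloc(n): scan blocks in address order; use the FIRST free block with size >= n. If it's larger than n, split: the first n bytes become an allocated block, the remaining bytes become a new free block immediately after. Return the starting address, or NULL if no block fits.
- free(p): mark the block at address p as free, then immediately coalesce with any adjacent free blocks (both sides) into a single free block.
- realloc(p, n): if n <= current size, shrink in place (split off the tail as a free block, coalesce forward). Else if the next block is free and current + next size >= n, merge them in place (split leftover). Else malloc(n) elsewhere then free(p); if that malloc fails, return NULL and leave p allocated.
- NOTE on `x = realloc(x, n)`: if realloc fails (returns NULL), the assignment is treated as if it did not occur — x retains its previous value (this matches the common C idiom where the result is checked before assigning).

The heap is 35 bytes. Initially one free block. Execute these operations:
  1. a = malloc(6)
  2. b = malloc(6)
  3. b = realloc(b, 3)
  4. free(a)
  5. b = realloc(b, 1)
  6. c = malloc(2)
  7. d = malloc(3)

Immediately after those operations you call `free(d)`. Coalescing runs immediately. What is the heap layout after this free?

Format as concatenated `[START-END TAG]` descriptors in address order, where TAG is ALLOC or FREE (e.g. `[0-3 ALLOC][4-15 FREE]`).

Op 1: a = malloc(6) -> a = 0; heap: [0-5 ALLOC][6-34 FREE]
Op 2: b = malloc(6) -> b = 6; heap: [0-5 ALLOC][6-11 ALLOC][12-34 FREE]
Op 3: b = realloc(b, 3) -> b = 6; heap: [0-5 ALLOC][6-8 ALLOC][9-34 FREE]
Op 4: free(a) -> (freed a); heap: [0-5 FREE][6-8 ALLOC][9-34 FREE]
Op 5: b = realloc(b, 1) -> b = 6; heap: [0-5 FREE][6-6 ALLOC][7-34 FREE]
Op 6: c = malloc(2) -> c = 0; heap: [0-1 ALLOC][2-5 FREE][6-6 ALLOC][7-34 FREE]
Op 7: d = malloc(3) -> d = 2; heap: [0-1 ALLOC][2-4 ALLOC][5-5 FREE][6-6 ALLOC][7-34 FREE]
free(d): d = 2 -> block [2-4 ALLOC]; mark free, coalesce with adjacent free neighbors -> [0-1 ALLOC][2-5 FREE][6-6 ALLOC][7-34 FREE]

Answer: [0-1 ALLOC][2-5 FREE][6-6 ALLOC][7-34 FREE]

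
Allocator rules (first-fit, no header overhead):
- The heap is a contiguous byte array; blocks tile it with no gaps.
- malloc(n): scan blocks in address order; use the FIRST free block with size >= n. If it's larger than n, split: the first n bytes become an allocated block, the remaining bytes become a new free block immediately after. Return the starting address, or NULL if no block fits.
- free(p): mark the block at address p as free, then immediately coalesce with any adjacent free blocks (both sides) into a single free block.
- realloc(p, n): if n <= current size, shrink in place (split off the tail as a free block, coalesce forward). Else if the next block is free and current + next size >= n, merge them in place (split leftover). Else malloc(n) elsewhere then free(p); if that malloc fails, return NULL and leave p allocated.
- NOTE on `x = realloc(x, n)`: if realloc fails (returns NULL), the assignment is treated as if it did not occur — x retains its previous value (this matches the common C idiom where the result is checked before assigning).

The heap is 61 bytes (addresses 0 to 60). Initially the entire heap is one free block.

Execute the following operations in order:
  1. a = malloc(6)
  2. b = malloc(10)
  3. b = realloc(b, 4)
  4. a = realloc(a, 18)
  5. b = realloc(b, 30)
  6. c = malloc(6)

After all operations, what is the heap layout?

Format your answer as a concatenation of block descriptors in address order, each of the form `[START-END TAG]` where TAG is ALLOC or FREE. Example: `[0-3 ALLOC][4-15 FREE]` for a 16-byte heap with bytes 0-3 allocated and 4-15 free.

Op 1: a = malloc(6) -> a = 0; heap: [0-5 ALLOC][6-60 FREE]
Op 2: b = malloc(10) -> b = 6; heap: [0-5 ALLOC][6-15 ALLOC][16-60 FREE]
Op 3: b = realloc(b, 4) -> b = 6; heap: [0-5 ALLOC][6-9 ALLOC][10-60 FREE]
Op 4: a = realloc(a, 18) -> a = 10; heap: [0-5 FREE][6-9 ALLOC][10-27 ALLOC][28-60 FREE]
Op 5: b = realloc(b, 30) -> b = 28; heap: [0-9 FREE][10-27 ALLOC][28-57 ALLOC][58-60 FREE]
Op 6: c = malloc(6) -> c = 0; heap: [0-5 ALLOC][6-9 FREE][10-27 ALLOC][28-57 ALLOC][58-60 FREE]

Answer: [0-5 ALLOC][6-9 FREE][10-27 ALLOC][28-57 ALLOC][58-60 FREE]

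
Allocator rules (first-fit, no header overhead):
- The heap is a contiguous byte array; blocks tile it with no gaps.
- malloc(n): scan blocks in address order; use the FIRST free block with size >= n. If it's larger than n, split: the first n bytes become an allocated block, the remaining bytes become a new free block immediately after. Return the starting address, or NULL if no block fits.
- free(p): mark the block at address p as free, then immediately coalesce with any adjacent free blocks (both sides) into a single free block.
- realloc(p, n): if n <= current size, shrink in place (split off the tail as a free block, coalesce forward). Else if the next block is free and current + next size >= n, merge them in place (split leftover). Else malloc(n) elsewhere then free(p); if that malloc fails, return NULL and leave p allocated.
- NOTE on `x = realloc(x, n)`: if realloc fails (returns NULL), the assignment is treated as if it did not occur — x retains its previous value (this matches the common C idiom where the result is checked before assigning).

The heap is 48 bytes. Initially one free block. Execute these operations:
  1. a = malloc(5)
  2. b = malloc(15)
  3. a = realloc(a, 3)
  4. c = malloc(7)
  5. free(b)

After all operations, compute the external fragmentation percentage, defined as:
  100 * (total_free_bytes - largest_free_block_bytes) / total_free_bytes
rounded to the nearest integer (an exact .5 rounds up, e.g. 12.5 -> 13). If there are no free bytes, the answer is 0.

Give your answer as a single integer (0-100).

Op 1: a = malloc(5) -> a = 0; heap: [0-4 ALLOC][5-47 FREE]
Op 2: b = malloc(15) -> b = 5; heap: [0-4 ALLOC][5-19 ALLOC][20-47 FREE]
Op 3: a = realloc(a, 3) -> a = 0; heap: [0-2 ALLOC][3-4 FREE][5-19 ALLOC][20-47 FREE]
Op 4: c = malloc(7) -> c = 20; heap: [0-2 ALLOC][3-4 FREE][5-19 ALLOC][20-26 ALLOC][27-47 FREE]
Op 5: free(b) -> (freed b); heap: [0-2 ALLOC][3-19 FREE][20-26 ALLOC][27-47 FREE]
Free blocks: [17 21] total_free=38 largest=21 -> 100*(38-21)/38 = 1700/38 ≈ 44.737 -> rounds to 45

Answer: 45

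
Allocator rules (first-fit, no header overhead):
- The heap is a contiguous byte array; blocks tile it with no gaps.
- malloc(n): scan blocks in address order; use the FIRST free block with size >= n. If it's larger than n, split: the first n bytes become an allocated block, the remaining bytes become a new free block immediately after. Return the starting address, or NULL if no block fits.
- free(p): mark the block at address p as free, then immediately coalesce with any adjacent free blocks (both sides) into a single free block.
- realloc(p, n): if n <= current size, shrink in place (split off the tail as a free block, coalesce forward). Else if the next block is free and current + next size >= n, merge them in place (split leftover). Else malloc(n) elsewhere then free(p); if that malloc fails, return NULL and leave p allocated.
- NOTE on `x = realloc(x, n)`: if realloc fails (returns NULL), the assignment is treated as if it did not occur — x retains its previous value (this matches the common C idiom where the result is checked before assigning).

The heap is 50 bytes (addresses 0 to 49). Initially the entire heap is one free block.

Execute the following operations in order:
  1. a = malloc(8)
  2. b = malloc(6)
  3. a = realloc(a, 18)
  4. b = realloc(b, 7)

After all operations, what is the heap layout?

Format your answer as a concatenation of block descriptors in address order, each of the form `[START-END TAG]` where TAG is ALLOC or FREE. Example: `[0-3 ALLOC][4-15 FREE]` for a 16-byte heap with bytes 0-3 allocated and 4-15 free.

Op 1: a = malloc(8) -> a = 0; heap: [0-7 ALLOC][8-49 FREE]
Op 2: b = malloc(6) -> b = 8; heap: [0-7 ALLOC][8-13 ALLOC][14-49 FREE]
Op 3: a = realloc(a, 18) -> a = 14; heap: [0-7 FREE][8-13 ALLOC][14-31 ALLOC][32-49 FREE]
Op 4: b = realloc(b, 7) -> b = 0; heap: [0-6 ALLOC][7-13 FREE][14-31 ALLOC][32-49 FREE]

Answer: [0-6 ALLOC][7-13 FREE][14-31 ALLOC][32-49 FREE]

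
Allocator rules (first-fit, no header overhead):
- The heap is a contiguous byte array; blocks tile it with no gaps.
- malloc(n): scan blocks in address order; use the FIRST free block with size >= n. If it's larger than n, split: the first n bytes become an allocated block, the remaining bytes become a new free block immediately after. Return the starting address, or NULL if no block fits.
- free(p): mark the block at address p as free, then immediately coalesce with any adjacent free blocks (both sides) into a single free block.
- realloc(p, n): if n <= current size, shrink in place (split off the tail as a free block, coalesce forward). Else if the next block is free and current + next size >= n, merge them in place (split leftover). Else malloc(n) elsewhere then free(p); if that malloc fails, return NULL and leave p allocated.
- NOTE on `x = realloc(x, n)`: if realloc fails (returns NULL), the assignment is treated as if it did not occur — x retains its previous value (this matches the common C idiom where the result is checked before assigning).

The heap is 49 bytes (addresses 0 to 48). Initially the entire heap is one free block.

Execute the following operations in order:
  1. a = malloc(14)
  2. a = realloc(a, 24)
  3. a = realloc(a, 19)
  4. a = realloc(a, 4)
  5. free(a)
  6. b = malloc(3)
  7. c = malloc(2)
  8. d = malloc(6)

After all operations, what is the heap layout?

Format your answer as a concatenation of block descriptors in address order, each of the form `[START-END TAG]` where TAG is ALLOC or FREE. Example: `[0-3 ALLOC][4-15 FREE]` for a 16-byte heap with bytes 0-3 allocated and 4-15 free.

Answer: [0-2 ALLOC][3-4 ALLOC][5-10 ALLOC][11-48 FREE]

Derivation:
Op 1: a = malloc(14) -> a = 0; heap: [0-13 ALLOC][14-48 FREE]
Op 2: a = realloc(a, 24) -> a = 0; heap: [0-23 ALLOC][24-48 FREE]
Op 3: a = realloc(a, 19) -> a = 0; heap: [0-18 ALLOC][19-48 FREE]
Op 4: a = realloc(a, 4) -> a = 0; heap: [0-3 ALLOC][4-48 FREE]
Op 5: free(a) -> (freed a); heap: [0-48 FREE]
Op 6: b = malloc(3) -> b = 0; heap: [0-2 ALLOC][3-48 FREE]
Op 7: c = malloc(2) -> c = 3; heap: [0-2 ALLOC][3-4 ALLOC][5-48 FREE]
Op 8: d = malloc(6) -> d = 5; heap: [0-2 ALLOC][3-4 ALLOC][5-10 ALLOC][11-48 FREE]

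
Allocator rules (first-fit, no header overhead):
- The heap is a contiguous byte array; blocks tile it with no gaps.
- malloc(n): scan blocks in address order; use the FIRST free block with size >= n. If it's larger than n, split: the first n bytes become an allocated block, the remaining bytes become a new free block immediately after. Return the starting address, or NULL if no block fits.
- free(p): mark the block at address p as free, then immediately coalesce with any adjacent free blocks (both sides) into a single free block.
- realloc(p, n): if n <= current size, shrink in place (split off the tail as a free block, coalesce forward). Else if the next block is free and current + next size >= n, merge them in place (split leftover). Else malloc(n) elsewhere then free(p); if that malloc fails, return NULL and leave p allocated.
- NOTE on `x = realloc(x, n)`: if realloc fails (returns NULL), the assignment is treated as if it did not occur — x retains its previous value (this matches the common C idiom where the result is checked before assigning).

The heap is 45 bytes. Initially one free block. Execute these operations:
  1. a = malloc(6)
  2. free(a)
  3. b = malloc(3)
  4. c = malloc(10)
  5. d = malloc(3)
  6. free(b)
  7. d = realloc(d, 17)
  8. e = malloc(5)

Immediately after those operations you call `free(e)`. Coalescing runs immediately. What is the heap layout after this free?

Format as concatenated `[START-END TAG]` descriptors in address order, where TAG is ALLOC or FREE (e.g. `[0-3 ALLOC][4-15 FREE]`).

Answer: [0-2 FREE][3-12 ALLOC][13-29 ALLOC][30-44 FREE]

Derivation:
Op 1: a = malloc(6) -> a = 0; heap: [0-5 ALLOC][6-44 FREE]
Op 2: free(a) -> (freed a); heap: [0-44 FREE]
Op 3: b = malloc(3) -> b = 0; heap: [0-2 ALLOC][3-44 FREE]
Op 4: c = malloc(10) -> c = 3; heap: [0-2 ALLOC][3-12 ALLOC][13-44 FREE]
Op 5: d = malloc(3) -> d = 13; heap: [0-2 ALLOC][3-12 ALLOC][13-15 ALLOC][16-44 FREE]
Op 6: free(b) -> (freed b); heap: [0-2 FREE][3-12 ALLOC][13-15 ALLOC][16-44 FREE]
Op 7: d = realloc(d, 17) -> d = 13; heap: [0-2 FREE][3-12 ALLOC][13-29 ALLOC][30-44 FREE]
Op 8: e = malloc(5) -> e = 30; heap: [0-2 FREE][3-12 ALLOC][13-29 ALLOC][30-34 ALLOC][35-44 FREE]
free(e): e = 30 -> block [30-34 ALLOC]; mark free, coalesce with adjacent free neighbors -> [0-2 FREE][3-12 ALLOC][13-29 ALLOC][30-44 FREE]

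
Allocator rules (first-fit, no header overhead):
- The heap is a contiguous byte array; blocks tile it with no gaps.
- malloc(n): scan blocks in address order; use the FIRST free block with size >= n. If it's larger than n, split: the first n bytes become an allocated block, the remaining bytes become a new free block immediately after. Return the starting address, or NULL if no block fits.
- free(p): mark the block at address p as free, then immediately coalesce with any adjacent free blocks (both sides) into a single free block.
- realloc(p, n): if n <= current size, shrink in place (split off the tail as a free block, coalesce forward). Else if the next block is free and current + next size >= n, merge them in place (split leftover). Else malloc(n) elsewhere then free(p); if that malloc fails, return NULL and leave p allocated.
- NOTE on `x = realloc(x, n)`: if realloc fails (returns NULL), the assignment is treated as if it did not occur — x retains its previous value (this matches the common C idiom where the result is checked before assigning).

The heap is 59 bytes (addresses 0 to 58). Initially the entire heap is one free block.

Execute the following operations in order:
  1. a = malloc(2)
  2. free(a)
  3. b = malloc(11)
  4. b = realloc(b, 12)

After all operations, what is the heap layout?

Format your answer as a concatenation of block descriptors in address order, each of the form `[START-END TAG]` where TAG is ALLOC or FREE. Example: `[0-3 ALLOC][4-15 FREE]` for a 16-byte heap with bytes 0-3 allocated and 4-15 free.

Op 1: a = malloc(2) -> a = 0; heap: [0-1 ALLOC][2-58 FREE]
Op 2: free(a) -> (freed a); heap: [0-58 FREE]
Op 3: b = malloc(11) -> b = 0; heap: [0-10 ALLOC][11-58 FREE]
Op 4: b = realloc(b, 12) -> b = 0; heap: [0-11 ALLOC][12-58 FREE]

Answer: [0-11 ALLOC][12-58 FREE]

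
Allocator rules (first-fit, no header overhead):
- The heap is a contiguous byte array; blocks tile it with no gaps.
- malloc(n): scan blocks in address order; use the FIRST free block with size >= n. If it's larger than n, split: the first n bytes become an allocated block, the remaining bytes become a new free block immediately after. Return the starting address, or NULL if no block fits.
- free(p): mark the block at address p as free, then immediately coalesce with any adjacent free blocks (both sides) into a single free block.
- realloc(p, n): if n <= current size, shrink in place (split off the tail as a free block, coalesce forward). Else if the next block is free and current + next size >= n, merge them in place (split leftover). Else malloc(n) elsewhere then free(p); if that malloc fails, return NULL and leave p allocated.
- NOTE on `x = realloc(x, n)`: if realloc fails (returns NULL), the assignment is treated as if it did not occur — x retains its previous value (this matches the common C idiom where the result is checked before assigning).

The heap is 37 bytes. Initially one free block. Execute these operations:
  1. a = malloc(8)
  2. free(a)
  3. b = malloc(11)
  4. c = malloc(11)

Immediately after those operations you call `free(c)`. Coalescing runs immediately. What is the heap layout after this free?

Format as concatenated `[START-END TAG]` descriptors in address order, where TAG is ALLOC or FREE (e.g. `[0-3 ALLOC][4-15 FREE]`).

Answer: [0-10 ALLOC][11-36 FREE]

Derivation:
Op 1: a = malloc(8) -> a = 0; heap: [0-7 ALLOC][8-36 FREE]
Op 2: free(a) -> (freed a); heap: [0-36 FREE]
Op 3: b = malloc(11) -> b = 0; heap: [0-10 ALLOC][11-36 FREE]
Op 4: c = malloc(11) -> c = 11; heap: [0-10 ALLOC][11-21 ALLOC][22-36 FREE]
free(c): c = 11 -> block [11-21 ALLOC]; mark free, coalesce with adjacent free neighbors -> [0-10 ALLOC][11-36 FREE]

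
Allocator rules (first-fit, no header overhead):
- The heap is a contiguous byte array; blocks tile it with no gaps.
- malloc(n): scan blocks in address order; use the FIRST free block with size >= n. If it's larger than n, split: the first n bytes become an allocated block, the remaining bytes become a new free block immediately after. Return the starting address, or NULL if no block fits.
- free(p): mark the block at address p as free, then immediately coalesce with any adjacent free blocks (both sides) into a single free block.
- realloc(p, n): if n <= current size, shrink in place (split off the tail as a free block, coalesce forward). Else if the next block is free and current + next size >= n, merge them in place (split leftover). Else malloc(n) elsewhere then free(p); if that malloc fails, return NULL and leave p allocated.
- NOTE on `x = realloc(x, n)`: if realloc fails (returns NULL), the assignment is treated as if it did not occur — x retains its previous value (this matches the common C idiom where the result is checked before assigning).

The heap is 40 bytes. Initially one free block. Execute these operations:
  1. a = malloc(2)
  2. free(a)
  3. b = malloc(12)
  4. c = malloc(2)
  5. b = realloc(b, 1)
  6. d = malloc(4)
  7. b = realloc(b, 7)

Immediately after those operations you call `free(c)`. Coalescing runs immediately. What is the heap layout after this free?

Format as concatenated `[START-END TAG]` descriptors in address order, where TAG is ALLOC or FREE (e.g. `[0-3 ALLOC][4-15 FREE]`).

Answer: [0-0 FREE][1-4 ALLOC][5-11 ALLOC][12-39 FREE]

Derivation:
Op 1: a = malloc(2) -> a = 0; heap: [0-1 ALLOC][2-39 FREE]
Op 2: free(a) -> (freed a); heap: [0-39 FREE]
Op 3: b = malloc(12) -> b = 0; heap: [0-11 ALLOC][12-39 FREE]
Op 4: c = malloc(2) -> c = 12; heap: [0-11 ALLOC][12-13 ALLOC][14-39 FREE]
Op 5: b = realloc(b, 1) -> b = 0; heap: [0-0 ALLOC][1-11 FREE][12-13 ALLOC][14-39 FREE]
Op 6: d = malloc(4) -> d = 1; heap: [0-0 ALLOC][1-4 ALLOC][5-11 FREE][12-13 ALLOC][14-39 FREE]
Op 7: b = realloc(b, 7) -> b = 5; heap: [0-0 FREE][1-4 ALLOC][5-11 ALLOC][12-13 ALLOC][14-39 FREE]
free(c): c = 12 -> block [12-13 ALLOC]; mark free, coalesce with adjacent free neighbors -> [0-0 FREE][1-4 ALLOC][5-11 ALLOC][12-39 FREE]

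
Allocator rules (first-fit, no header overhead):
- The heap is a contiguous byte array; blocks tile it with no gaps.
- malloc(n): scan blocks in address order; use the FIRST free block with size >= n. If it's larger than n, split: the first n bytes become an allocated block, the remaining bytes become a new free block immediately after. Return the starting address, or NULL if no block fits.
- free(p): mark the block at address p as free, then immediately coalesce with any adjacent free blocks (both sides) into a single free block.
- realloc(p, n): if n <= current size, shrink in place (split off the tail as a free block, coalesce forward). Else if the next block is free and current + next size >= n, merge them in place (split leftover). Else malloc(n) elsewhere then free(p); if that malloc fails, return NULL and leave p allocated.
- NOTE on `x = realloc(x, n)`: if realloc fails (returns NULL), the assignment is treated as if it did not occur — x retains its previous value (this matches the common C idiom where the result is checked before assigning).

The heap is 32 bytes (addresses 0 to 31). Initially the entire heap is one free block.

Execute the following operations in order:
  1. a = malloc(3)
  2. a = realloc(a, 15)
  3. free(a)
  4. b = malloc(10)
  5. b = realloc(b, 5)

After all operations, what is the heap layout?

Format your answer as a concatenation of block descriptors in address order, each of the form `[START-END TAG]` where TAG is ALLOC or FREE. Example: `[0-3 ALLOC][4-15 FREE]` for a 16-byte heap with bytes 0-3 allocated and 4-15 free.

Answer: [0-4 ALLOC][5-31 FREE]

Derivation:
Op 1: a = malloc(3) -> a = 0; heap: [0-2 ALLOC][3-31 FREE]
Op 2: a = realloc(a, 15) -> a = 0; heap: [0-14 ALLOC][15-31 FREE]
Op 3: free(a) -> (freed a); heap: [0-31 FREE]
Op 4: b = malloc(10) -> b = 0; heap: [0-9 ALLOC][10-31 FREE]
Op 5: b = realloc(b, 5) -> b = 0; heap: [0-4 ALLOC][5-31 FREE]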